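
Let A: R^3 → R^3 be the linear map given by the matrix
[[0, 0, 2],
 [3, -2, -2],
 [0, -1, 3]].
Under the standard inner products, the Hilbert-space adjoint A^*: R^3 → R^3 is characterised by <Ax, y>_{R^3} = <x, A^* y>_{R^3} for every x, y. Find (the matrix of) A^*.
A^* = A^T =
[[0, 3, 0],
 [0, -2, -1],
 [2, -2, 3]]

For real matrices with standard dot products, the defining identity <Ax, y> = <x, A^* y> gives (Ax)^T y = x^T (A^*) y, i.e. x^T A^T y = x^T (A^*) y. Since this holds for all x, y, we must have A^* = A^T. Therefore
A^* =
[[0, 3, 0],
 [0, -2, -1],
 [2, -2, 3]].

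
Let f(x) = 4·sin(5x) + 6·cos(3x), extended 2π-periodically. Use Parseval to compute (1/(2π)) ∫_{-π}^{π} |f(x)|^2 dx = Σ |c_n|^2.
Σ |c_n|^2 = 26

Expand |f|^2 and use orthogonality of {sin(nx), cos(mx)} on [-π, π]:
  ∫_{-π}^{π} sin(nx)^2 dx = π, ∫ cos(mx)^2 dx = π, and cross terms integrate to 0.
So ∫_{-π}^{π} f(x)^2 dx = 4^2 · π + 6^2 · π = (16 + 36)π.
Divide by 2π: (16 + 36)/2 = 26.
By Parseval, this equals Σ |c_n|^2.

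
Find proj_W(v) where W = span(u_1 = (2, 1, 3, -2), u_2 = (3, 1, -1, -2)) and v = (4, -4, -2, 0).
proj_W(v) = (184/103, 43/103, -263/103, -86/103)

Set up U = [u_1 | ... | u_2] ∈ R^(4×2). The projector onto W = col(U) is P = U (U^T U)^(-1) U^T.
Compute U^T U =
  [18, 8]
  [8, 15],
and U^T v = (-2, 10).
Solve U^T U · c = U^T v for the coefficients: c = (-55/103, 98/103). The projection is proj_W(v) = U c.
Check: (v - proj_W(v)) · u_1 = 0  (should be 0).
Check: (v - proj_W(v)) · u_2 = 0  (should be 0).
Result: proj_W(v) = (184/103, 43/103, -263/103, -86/103).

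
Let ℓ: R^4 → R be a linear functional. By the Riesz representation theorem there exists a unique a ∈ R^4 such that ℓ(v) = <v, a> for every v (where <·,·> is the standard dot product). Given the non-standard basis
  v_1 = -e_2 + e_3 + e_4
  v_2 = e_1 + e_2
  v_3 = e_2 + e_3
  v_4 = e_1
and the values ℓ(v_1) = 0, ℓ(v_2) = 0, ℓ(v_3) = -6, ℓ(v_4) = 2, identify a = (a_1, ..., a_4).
a = (2, -2, -4, 2)

Write a = (a_1, ..., a_4) in the standard basis. For each basis vector v_i, ℓ(v_i) = <v_i, a> is a linear equation in the a_j's. Collect the n equations into a matrix system V a = ℓ, where row i of V is v_i (expressed in the standard basis). Since V is invertible (lower-triangular with 1s on the diagonal, up to permutation), solve by back-substitution:
  V =
[[0, -1, 1, 1],
 [1, 1, 0, 0],
 [0, 1, 1, 0],
 [1, 0, 0, 0]]
  V a = (0, 0, -6, 2)
Solving gives a = (2, -2, -4, 2).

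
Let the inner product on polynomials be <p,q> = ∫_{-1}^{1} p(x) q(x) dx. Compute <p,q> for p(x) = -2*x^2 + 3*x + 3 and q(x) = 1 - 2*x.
<p,q> = 2/3

Expand the product: p(x)·q(x) = 4*x^3 - 8*x^2 - 3*x + 3.
∫_{-1}^{1} of each monomial x^k gives [2/(k+1) if k even, 0 if k odd]. Integrating term-by-term (or equivalently evaluating the antiderivative F(x) = x^4 - 8*x^3/3 - 3*x^2/2 + 3*x at the endpoints):
  F(1) − F(−1) = -1/6 − (-5/6) = 2/3.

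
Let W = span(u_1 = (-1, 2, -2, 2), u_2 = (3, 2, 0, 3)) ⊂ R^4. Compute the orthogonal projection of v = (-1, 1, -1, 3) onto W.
proj_W(v) = (-35/79, 142/79, -124/79, 151/79)

Set up U = [u_1 | ... | u_2] ∈ R^(4×2). The projector onto W = col(U) is P = U (U^T U)^(-1) U^T.
Compute U^T U =
  [13, 7]
  [7, 22],
and U^T v = (11, 8).
Solve U^T U · c = U^T v for the coefficients: c = (62/79, 9/79). The projection is proj_W(v) = U c.
Check: (v - proj_W(v)) · u_1 = 0  (should be 0).
Check: (v - proj_W(v)) · u_2 = 0  (should be 0).
Result: proj_W(v) = (-35/79, 142/79, -124/79, 151/79).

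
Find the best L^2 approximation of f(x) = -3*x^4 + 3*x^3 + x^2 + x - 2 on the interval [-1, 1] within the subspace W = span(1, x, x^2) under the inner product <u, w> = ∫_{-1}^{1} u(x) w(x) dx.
g(x) = -11*x^2/7 + 14*x/5 - 61/35

The best approximation g ∈ W is the orthogonal projection of f onto W. Writing g = a_0 + a_1 x + a_2 x^2, the coefficients solve the normal equations G · a = b where
  G_{ij} = <φ_i, φ_j> and b_i = <f, φ_i>, with φ_0 = 1, φ_1 = x, φ_2 = x^2.
G =
  [2, 0, 2/3]
  [0, 2/3, 0]
  [2/3, 0, 2/5],
b = (-68/15, 28/15, -188/105).
Solving gives a_0 = -61/35, a_1 = 14/5, a_2 = -11/7, so
  g(x) = -11*x^2/7 + 14*x/5 - 61/35.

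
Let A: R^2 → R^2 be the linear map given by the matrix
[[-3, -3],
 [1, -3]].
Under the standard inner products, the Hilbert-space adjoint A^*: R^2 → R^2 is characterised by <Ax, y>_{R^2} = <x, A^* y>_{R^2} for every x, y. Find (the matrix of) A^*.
A^* = A^T =
[[-3, 1],
 [-3, -3]]

For real matrices with standard dot products, the defining identity <Ax, y> = <x, A^* y> gives (Ax)^T y = x^T (A^*) y, i.e. x^T A^T y = x^T (A^*) y. Since this holds for all x, y, we must have A^* = A^T. Therefore
A^* =
[[-3, 1],
 [-3, -3]].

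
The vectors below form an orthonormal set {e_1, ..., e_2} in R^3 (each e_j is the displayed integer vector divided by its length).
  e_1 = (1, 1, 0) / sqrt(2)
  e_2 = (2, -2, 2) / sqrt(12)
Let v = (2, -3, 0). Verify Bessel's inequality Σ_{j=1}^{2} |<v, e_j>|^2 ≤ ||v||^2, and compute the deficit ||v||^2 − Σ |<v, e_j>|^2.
Σ |<v, e_j>|^2 = 53/6; ||v||^2 = 13; deficit = 25/6

Write each e_j = u_j / sqrt(<u_j, u_j>) where u_j is the displayed integer vector. Then <v, e_j> = <v, u_j> / sqrt(<u_j, u_j>), so |<v, e_j>|^2 = <v, u_j>^2 / <u_j, u_j>.
Coefficients: <v, e_1> = -1/sqrt(2), <v, e_2> = 10/sqrt(12).
Square and sum: Σ |<v, e_j>|^2 = 53/6.
Compute ||v||^2 = v·v = 13.
Deficit = 13 − 53/6 = 25/6 ≥ 0, confirming Bessel's inequality. (The deficit equals ||v − Σ <v,e_j> e_j||^2, the squared distance from v to span{e_j}.)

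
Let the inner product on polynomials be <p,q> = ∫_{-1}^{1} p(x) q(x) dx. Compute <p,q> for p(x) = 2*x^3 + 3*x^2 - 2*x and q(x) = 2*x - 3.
<p,q> = -106/15

Expand the product: p(x)·q(x) = 4*x^4 - 13*x^2 + 6*x.
∫_{-1}^{1} of each monomial x^k gives [2/(k+1) if k even, 0 if k odd]. Integrating term-by-term (or equivalently evaluating the antiderivative F(x) = 4*x^5/5 - 13*x^3/3 + 3*x^2 at the endpoints):
  F(1) − F(−1) = -8/15 − (98/15) = -106/15.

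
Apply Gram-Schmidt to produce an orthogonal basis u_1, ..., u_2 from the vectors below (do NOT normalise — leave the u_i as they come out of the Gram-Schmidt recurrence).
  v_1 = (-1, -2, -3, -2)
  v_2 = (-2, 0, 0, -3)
Orthogonal basis:
  u_1 = (-1, -2, -3, -2)
  u_2 = (-14/9, 8/9, 4/3, -19/9)

Apply the Gram-Schmidt recurrence
  u_1 = v_1
  u_i = v_i − Σ_{j<i} ((v_i · u_j) / (u_j · u_j)) · u_j.

Step by step this gives:
  u_1 = (-1, -2, -3, -2)
  u_2 = (-14/9, 8/9, 4/3, -19/9)

Orthogonality check:
  u_2 · u_1 = 0 (should be 0)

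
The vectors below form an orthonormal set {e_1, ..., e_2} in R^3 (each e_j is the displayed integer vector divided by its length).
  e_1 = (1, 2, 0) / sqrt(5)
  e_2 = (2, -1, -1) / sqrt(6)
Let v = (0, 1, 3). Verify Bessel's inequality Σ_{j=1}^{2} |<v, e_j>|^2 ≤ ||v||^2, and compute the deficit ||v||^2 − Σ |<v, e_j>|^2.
Σ |<v, e_j>|^2 = 52/15; ||v||^2 = 10; deficit = 98/15

Write each e_j = u_j / sqrt(<u_j, u_j>) where u_j is the displayed integer vector. Then <v, e_j> = <v, u_j> / sqrt(<u_j, u_j>), so |<v, e_j>|^2 = <v, u_j>^2 / <u_j, u_j>.
Coefficients: <v, e_1> = 2/sqrt(5), <v, e_2> = -4/sqrt(6).
Square and sum: Σ |<v, e_j>|^2 = 52/15.
Compute ||v||^2 = v·v = 10.
Deficit = 10 − 52/15 = 98/15 ≥ 0, confirming Bessel's inequality. (The deficit equals ||v − Σ <v,e_j> e_j||^2, the squared distance from v to span{e_j}.)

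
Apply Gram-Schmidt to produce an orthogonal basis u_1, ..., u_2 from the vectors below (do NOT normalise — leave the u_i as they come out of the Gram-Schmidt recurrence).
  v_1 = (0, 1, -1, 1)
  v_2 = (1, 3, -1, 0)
Orthogonal basis:
  u_1 = (0, 1, -1, 1)
  u_2 = (1, 5/3, 1/3, -4/3)

Apply the Gram-Schmidt recurrence
  u_1 = v_1
  u_i = v_i − Σ_{j<i} ((v_i · u_j) / (u_j · u_j)) · u_j.

Step by step this gives:
  u_1 = (0, 1, -1, 1)
  u_2 = (1, 5/3, 1/3, -4/3)

Orthogonality check:
  u_2 · u_1 = 0 (should be 0)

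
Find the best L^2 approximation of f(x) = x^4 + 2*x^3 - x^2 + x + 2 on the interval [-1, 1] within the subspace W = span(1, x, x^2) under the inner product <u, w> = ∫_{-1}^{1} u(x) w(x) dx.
g(x) = -x^2/7 + 11*x/5 + 67/35

The best approximation g ∈ W is the orthogonal projection of f onto W. Writing g = a_0 + a_1 x + a_2 x^2, the coefficients solve the normal equations G · a = b where
  G_{ij} = <φ_i, φ_j> and b_i = <f, φ_i>, with φ_0 = 1, φ_1 = x, φ_2 = x^2.
G =
  [2, 0, 2/3]
  [0, 2/3, 0]
  [2/3, 0, 2/5],
b = (56/15, 22/15, 128/105).
Solving gives a_0 = 67/35, a_1 = 11/5, a_2 = -1/7, so
  g(x) = -x^2/7 + 11*x/5 + 67/35.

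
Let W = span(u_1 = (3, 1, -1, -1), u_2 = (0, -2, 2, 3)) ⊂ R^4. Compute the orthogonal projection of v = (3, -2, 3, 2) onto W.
proj_W(v) = (438/155, -266/155, 266/155, 472/155)

Set up U = [u_1 | ... | u_2] ∈ R^(4×2). The projector onto W = col(U) is P = U (U^T U)^(-1) U^T.
Compute U^T U =
  [12, -7]
  [-7, 17],
and U^T v = (2, 16).
Solve U^T U · c = U^T v for the coefficients: c = (146/155, 206/155). The projection is proj_W(v) = U c.
Check: (v - proj_W(v)) · u_1 = 0  (should be 0).
Check: (v - proj_W(v)) · u_2 = 0  (should be 0).
Result: proj_W(v) = (438/155, -266/155, 266/155, 472/155).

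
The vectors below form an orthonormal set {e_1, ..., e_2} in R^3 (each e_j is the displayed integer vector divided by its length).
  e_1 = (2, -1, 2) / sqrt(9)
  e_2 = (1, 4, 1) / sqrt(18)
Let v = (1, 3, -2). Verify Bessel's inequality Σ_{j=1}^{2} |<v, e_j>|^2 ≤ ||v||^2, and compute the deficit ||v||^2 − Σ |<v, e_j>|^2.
Σ |<v, e_j>|^2 = 19/2; ||v||^2 = 14; deficit = 9/2

Write each e_j = u_j / sqrt(<u_j, u_j>) where u_j is the displayed integer vector. Then <v, e_j> = <v, u_j> / sqrt(<u_j, u_j>), so |<v, e_j>|^2 = <v, u_j>^2 / <u_j, u_j>.
Coefficients: <v, e_1> = -5/sqrt(9), <v, e_2> = 11/sqrt(18).
Square and sum: Σ |<v, e_j>|^2 = 19/2.
Compute ||v||^2 = v·v = 14.
Deficit = 14 − 19/2 = 9/2 ≥ 0, confirming Bessel's inequality. (The deficit equals ||v − Σ <v,e_j> e_j||^2, the squared distance from v to span{e_j}.)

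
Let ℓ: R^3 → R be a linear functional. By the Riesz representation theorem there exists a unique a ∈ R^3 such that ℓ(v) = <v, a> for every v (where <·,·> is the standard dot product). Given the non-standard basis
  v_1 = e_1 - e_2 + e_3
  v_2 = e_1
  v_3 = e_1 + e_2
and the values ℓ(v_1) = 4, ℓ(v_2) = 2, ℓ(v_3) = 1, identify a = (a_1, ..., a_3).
a = (2, -1, 1)

Write a = (a_1, ..., a_3) in the standard basis. For each basis vector v_i, ℓ(v_i) = <v_i, a> is a linear equation in the a_j's. Collect the n equations into a matrix system V a = ℓ, where row i of V is v_i (expressed in the standard basis). Since V is invertible (lower-triangular with 1s on the diagonal, up to permutation), solve by back-substitution:
  V =
[[1, -1, 1],
 [1, 0, 0],
 [1, 1, 0]]
  V a = (4, 2, 1)
Solving gives a = (2, -1, 1).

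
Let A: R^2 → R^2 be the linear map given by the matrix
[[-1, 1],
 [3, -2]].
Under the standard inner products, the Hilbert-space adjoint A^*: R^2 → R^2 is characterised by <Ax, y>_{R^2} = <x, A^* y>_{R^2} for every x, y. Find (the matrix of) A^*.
A^* = A^T =
[[-1, 3],
 [1, -2]]

For real matrices with standard dot products, the defining identity <Ax, y> = <x, A^* y> gives (Ax)^T y = x^T (A^*) y, i.e. x^T A^T y = x^T (A^*) y. Since this holds for all x, y, we must have A^* = A^T. Therefore
A^* =
[[-1, 3],
 [1, -2]].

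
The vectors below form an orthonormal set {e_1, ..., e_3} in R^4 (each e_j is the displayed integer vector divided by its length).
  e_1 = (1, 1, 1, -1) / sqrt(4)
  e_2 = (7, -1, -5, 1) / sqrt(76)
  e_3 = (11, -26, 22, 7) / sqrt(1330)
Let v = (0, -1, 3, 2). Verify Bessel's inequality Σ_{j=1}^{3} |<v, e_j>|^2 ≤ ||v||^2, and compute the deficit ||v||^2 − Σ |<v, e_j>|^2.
Σ |<v, e_j>|^2 = 362/35; ||v||^2 = 14; deficit = 128/35

Write each e_j = u_j / sqrt(<u_j, u_j>) where u_j is the displayed integer vector. Then <v, e_j> = <v, u_j> / sqrt(<u_j, u_j>), so |<v, e_j>|^2 = <v, u_j>^2 / <u_j, u_j>.
Coefficients: <v, e_1> = 0/sqrt(4), <v, e_2> = -12/sqrt(76), <v, e_3> = 106/sqrt(1330).
Square and sum: Σ |<v, e_j>|^2 = 362/35.
Compute ||v||^2 = v·v = 14.
Deficit = 14 − 362/35 = 128/35 ≥ 0, confirming Bessel's inequality. (The deficit equals ||v − Σ <v,e_j> e_j||^2, the squared distance from v to span{e_j}.)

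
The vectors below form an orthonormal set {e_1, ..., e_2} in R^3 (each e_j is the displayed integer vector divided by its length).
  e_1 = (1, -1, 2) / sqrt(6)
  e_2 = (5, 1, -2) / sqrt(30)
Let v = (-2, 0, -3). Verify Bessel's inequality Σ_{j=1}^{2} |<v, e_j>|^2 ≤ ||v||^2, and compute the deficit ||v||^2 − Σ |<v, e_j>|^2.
Σ |<v, e_j>|^2 = 56/5; ||v||^2 = 13; deficit = 9/5

Write each e_j = u_j / sqrt(<u_j, u_j>) where u_j is the displayed integer vector. Then <v, e_j> = <v, u_j> / sqrt(<u_j, u_j>), so |<v, e_j>|^2 = <v, u_j>^2 / <u_j, u_j>.
Coefficients: <v, e_1> = -8/sqrt(6), <v, e_2> = -4/sqrt(30).
Square and sum: Σ |<v, e_j>|^2 = 56/5.
Compute ||v||^2 = v·v = 13.
Deficit = 13 − 56/5 = 9/5 ≥ 0, confirming Bessel's inequality. (The deficit equals ||v − Σ <v,e_j> e_j||^2, the squared distance from v to span{e_j}.)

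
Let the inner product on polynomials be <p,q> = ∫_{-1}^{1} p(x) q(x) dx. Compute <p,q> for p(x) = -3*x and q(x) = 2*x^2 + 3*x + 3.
<p,q> = -6

Expand the product: p(x)·q(x) = -6*x^3 - 9*x^2 - 9*x.
∫_{-1}^{1} of each monomial x^k gives [2/(k+1) if k even, 0 if k odd]. Integrating term-by-term (or equivalently evaluating the antiderivative F(x) = -3*x^4/2 - 3*x^3 - 9*x^2/2 at the endpoints):
  F(1) − F(−1) = -9 − (-3) = -6.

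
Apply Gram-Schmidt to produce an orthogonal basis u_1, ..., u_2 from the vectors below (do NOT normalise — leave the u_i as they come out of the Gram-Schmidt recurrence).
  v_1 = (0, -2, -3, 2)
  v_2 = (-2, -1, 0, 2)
Orthogonal basis:
  u_1 = (0, -2, -3, 2)
  u_2 = (-2, -5/17, 18/17, 22/17)

Apply the Gram-Schmidt recurrence
  u_1 = v_1
  u_i = v_i − Σ_{j<i} ((v_i · u_j) / (u_j · u_j)) · u_j.

Step by step this gives:
  u_1 = (0, -2, -3, 2)
  u_2 = (-2, -5/17, 18/17, 22/17)

Orthogonality check:
  u_2 · u_1 = 0 (should be 0)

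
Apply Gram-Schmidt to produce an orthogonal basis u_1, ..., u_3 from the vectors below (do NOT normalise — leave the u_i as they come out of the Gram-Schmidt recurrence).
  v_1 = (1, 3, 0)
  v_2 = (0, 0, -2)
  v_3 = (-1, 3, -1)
Orthogonal basis:
  u_1 = (1, 3, 0)
  u_2 = (0, 0, -2)
  u_3 = (-9/5, 3/5, 0)

Apply the Gram-Schmidt recurrence
  u_1 = v_1
  u_i = v_i − Σ_{j<i} ((v_i · u_j) / (u_j · u_j)) · u_j.

Step by step this gives:
  u_1 = (1, 3, 0)
  u_2 = (0, 0, -2)
  u_3 = (-9/5, 3/5, 0)

Orthogonality check:
  u_2 · u_1 = 0 (should be 0)
  u_3 · u_1 = 0 (should be 0)
  u_3 · u_2 = 0 (should be 0)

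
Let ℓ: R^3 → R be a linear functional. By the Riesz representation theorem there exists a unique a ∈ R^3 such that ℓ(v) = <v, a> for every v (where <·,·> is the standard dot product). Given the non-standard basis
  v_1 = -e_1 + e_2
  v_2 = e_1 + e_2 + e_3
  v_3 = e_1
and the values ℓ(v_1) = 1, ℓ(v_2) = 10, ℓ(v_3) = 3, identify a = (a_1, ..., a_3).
a = (3, 4, 3)

Write a = (a_1, ..., a_3) in the standard basis. For each basis vector v_i, ℓ(v_i) = <v_i, a> is a linear equation in the a_j's. Collect the n equations into a matrix system V a = ℓ, where row i of V is v_i (expressed in the standard basis). Since V is invertible (lower-triangular with 1s on the diagonal, up to permutation), solve by back-substitution:
  V =
[[-1, 1, 0],
 [1, 1, 1],
 [1, 0, 0]]
  V a = (1, 10, 3)
Solving gives a = (3, 4, 3).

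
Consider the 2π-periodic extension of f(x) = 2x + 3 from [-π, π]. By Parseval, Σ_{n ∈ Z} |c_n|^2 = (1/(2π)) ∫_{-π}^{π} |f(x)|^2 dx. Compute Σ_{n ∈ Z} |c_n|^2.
Σ |c_n|^2 = 4π^2/3 + 9

Expand and integrate term by term over [-π, π]:
  ∫ (2x)^2 dx = 4·(2π^3/3); ∫ 2·2·(3)·x dx = 0 (odd integrand); ∫ 3^2 dx = 9·2π.
So (1/(2π)) ∫_{-π}^{π} (2x + 3)^2 dx = 4π^2/3 + 9 = 4π^2/3 + 9.
Parseval ⇒ Σ |c_n|^2 = 4π^2/3 + 9.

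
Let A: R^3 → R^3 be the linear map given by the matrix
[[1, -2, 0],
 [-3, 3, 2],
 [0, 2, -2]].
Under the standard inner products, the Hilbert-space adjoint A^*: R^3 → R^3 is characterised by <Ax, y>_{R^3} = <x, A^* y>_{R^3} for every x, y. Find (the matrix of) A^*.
A^* = A^T =
[[1, -3, 0],
 [-2, 3, 2],
 [0, 2, -2]]

For real matrices with standard dot products, the defining identity <Ax, y> = <x, A^* y> gives (Ax)^T y = x^T (A^*) y, i.e. x^T A^T y = x^T (A^*) y. Since this holds for all x, y, we must have A^* = A^T. Therefore
A^* =
[[1, -3, 0],
 [-2, 3, 2],
 [0, 2, -2]].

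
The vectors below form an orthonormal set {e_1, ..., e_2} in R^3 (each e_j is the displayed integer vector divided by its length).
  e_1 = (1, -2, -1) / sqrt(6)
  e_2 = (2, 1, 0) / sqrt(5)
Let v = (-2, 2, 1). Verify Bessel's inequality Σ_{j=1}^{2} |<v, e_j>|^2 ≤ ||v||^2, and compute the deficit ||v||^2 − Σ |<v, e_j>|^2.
Σ |<v, e_j>|^2 = 269/30; ||v||^2 = 9; deficit = 1/30

Write each e_j = u_j / sqrt(<u_j, u_j>) where u_j is the displayed integer vector. Then <v, e_j> = <v, u_j> / sqrt(<u_j, u_j>), so |<v, e_j>|^2 = <v, u_j>^2 / <u_j, u_j>.
Coefficients: <v, e_1> = -7/sqrt(6), <v, e_2> = -2/sqrt(5).
Square and sum: Σ |<v, e_j>|^2 = 269/30.
Compute ||v||^2 = v·v = 9.
Deficit = 9 − 269/30 = 1/30 ≥ 0, confirming Bessel's inequality. (The deficit equals ||v − Σ <v,e_j> e_j||^2, the squared distance from v to span{e_j}.)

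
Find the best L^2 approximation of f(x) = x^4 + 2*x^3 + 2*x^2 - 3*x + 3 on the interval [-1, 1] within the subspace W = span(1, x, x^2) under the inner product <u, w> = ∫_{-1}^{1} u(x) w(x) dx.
g(x) = 20*x^2/7 - 9*x/5 + 102/35

The best approximation g ∈ W is the orthogonal projection of f onto W. Writing g = a_0 + a_1 x + a_2 x^2, the coefficients solve the normal equations G · a = b where
  G_{ij} = <φ_i, φ_j> and b_i = <f, φ_i>, with φ_0 = 1, φ_1 = x, φ_2 = x^2.
G =
  [2, 0, 2/3]
  [0, 2/3, 0]
  [2/3, 0, 2/5],
b = (116/15, -6/5, 108/35).
Solving gives a_0 = 102/35, a_1 = -9/5, a_2 = 20/7, so
  g(x) = 20*x^2/7 - 9*x/5 + 102/35.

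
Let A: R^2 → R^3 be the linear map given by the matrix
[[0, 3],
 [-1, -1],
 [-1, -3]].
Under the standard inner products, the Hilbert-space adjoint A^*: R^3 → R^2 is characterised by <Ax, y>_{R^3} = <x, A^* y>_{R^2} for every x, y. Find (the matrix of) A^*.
A^* = A^T =
[[0, -1, -1],
 [3, -1, -3]]

For real matrices with standard dot products, the defining identity <Ax, y> = <x, A^* y> gives (Ax)^T y = x^T (A^*) y, i.e. x^T A^T y = x^T (A^*) y. Since this holds for all x, y, we must have A^* = A^T. Therefore
A^* =
[[0, -1, -1],
 [3, -1, -3]].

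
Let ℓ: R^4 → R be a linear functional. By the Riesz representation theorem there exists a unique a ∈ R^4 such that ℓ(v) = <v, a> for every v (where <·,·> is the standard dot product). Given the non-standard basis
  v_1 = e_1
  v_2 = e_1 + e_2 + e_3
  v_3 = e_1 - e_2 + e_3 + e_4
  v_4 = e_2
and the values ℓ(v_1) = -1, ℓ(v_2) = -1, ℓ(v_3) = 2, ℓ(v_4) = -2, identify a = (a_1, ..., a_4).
a = (-1, -2, 2, -1)

Write a = (a_1, ..., a_4) in the standard basis. For each basis vector v_i, ℓ(v_i) = <v_i, a> is a linear equation in the a_j's. Collect the n equations into a matrix system V a = ℓ, where row i of V is v_i (expressed in the standard basis). Since V is invertible (lower-triangular with 1s on the diagonal, up to permutation), solve by back-substitution:
  V =
[[1, 0, 0, 0],
 [1, 1, 1, 0],
 [1, -1, 1, 1],
 [0, 1, 0, 0]]
  V a = (-1, -1, 2, -2)
Solving gives a = (-1, -2, 2, -1).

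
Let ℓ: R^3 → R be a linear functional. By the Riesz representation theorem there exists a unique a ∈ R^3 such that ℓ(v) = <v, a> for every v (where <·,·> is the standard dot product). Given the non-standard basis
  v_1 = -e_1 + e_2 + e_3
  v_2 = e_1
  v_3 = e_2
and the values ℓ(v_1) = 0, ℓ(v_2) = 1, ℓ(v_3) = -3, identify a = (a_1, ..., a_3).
a = (1, -3, 4)

Write a = (a_1, ..., a_3) in the standard basis. For each basis vector v_i, ℓ(v_i) = <v_i, a> is a linear equation in the a_j's. Collect the n equations into a matrix system V a = ℓ, where row i of V is v_i (expressed in the standard basis). Since V is invertible (lower-triangular with 1s on the diagonal, up to permutation), solve by back-substitution:
  V =
[[-1, 1, 1],
 [1, 0, 0],
 [0, 1, 0]]
  V a = (0, 1, -3)
Solving gives a = (1, -3, 4).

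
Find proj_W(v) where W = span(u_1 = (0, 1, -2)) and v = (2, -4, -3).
proj_W(v) = (0, 2/5, -4/5)

Set up U = [u_1 | ... | u_1] ∈ R^(3×1). The projector onto W = col(U) is P = U (U^T U)^(-1) U^T.
Compute U^T U =
  [5],
and U^T v = (2).
Solve U^T U · c = U^T v for the coefficients: c = (2/5). The projection is proj_W(v) = U c.
Check: (v - proj_W(v)) · u_1 = 0  (should be 0).
Result: proj_W(v) = (0, 2/5, -4/5).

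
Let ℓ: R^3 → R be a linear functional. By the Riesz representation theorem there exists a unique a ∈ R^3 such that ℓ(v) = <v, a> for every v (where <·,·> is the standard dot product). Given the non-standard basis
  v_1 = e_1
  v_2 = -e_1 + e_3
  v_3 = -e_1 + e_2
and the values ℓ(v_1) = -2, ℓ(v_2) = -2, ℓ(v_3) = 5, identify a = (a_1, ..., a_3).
a = (-2, 3, -4)

Write a = (a_1, ..., a_3) in the standard basis. For each basis vector v_i, ℓ(v_i) = <v_i, a> is a linear equation in the a_j's. Collect the n equations into a matrix system V a = ℓ, where row i of V is v_i (expressed in the standard basis). Since V is invertible (lower-triangular with 1s on the diagonal, up to permutation), solve by back-substitution:
  V =
[[1, 0, 0],
 [-1, 0, 1],
 [-1, 1, 0]]
  V a = (-2, -2, 5)
Solving gives a = (-2, 3, -4).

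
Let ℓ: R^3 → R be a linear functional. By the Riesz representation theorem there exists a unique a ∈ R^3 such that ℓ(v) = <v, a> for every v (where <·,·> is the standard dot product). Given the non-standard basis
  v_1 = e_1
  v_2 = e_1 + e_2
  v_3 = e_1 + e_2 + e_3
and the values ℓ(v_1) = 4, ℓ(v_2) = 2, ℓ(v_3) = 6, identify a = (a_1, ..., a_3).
a = (4, -2, 4)

Write a = (a_1, ..., a_3) in the standard basis. For each basis vector v_i, ℓ(v_i) = <v_i, a> is a linear equation in the a_j's. Collect the n equations into a matrix system V a = ℓ, where row i of V is v_i (expressed in the standard basis). Since V is invertible (lower-triangular with 1s on the diagonal, up to permutation), solve by back-substitution:
  V =
[[1, 0, 0],
 [1, 1, 0],
 [1, 1, 1]]
  V a = (4, 2, 6)
Solving gives a = (4, -2, 4).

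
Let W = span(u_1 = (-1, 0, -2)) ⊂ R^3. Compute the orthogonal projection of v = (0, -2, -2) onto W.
proj_W(v) = (-4/5, 0, -8/5)

Set up U = [u_1 | ... | u_1] ∈ R^(3×1). The projector onto W = col(U) is P = U (U^T U)^(-1) U^T.
Compute U^T U =
  [5],
and U^T v = (4).
Solve U^T U · c = U^T v for the coefficients: c = (4/5). The projection is proj_W(v) = U c.
Check: (v - proj_W(v)) · u_1 = 0  (should be 0).
Result: proj_W(v) = (-4/5, 0, -8/5).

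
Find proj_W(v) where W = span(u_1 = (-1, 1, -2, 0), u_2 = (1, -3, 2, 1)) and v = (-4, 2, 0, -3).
proj_W(v) = (-8/13, 38/13, -16/13, -15/13)

Set up U = [u_1 | ... | u_2] ∈ R^(4×2). The projector onto W = col(U) is P = U (U^T U)^(-1) U^T.
Compute U^T U =
  [6, -8]
  [-8, 15],
and U^T v = (6, -13).
Solve U^T U · c = U^T v for the coefficients: c = (-7/13, -15/13). The projection is proj_W(v) = U c.
Check: (v - proj_W(v)) · u_1 = 0  (should be 0).
Check: (v - proj_W(v)) · u_2 = 0  (should be 0).
Result: proj_W(v) = (-8/13, 38/13, -16/13, -15/13).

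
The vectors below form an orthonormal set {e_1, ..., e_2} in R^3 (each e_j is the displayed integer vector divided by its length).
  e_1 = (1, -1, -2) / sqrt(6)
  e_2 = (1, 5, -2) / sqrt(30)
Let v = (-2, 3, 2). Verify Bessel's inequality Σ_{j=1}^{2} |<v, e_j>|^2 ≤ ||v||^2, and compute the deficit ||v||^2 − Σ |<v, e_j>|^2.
Σ |<v, e_j>|^2 = 81/5; ||v||^2 = 17; deficit = 4/5

Write each e_j = u_j / sqrt(<u_j, u_j>) where u_j is the displayed integer vector. Then <v, e_j> = <v, u_j> / sqrt(<u_j, u_j>), so |<v, e_j>|^2 = <v, u_j>^2 / <u_j, u_j>.
Coefficients: <v, e_1> = -9/sqrt(6), <v, e_2> = 9/sqrt(30).
Square and sum: Σ |<v, e_j>|^2 = 81/5.
Compute ||v||^2 = v·v = 17.
Deficit = 17 − 81/5 = 4/5 ≥ 0, confirming Bessel's inequality. (The deficit equals ||v − Σ <v,e_j> e_j||^2, the squared distance from v to span{e_j}.)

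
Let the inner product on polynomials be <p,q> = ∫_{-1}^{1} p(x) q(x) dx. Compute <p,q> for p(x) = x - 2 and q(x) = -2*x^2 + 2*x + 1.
<p,q> = 0

Expand the product: p(x)·q(x) = -2*x^3 + 6*x^2 - 3*x - 2.
∫_{-1}^{1} of each monomial x^k gives [2/(k+1) if k even, 0 if k odd]. Integrating term-by-term (or equivalently evaluating the antiderivative F(x) = -x^4/2 + 2*x^3 - 3*x^2/2 - 2*x at the endpoints):
  F(1) − F(−1) = -2 − (-2) = 0.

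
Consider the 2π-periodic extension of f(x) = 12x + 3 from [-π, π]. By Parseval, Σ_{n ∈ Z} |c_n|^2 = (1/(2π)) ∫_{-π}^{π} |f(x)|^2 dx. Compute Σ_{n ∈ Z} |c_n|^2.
Σ |c_n|^2 = 48π^2 + 9

Expand and integrate term by term over [-π, π]:
  ∫ (12x)^2 dx = 144·(2π^3/3); ∫ 2·12·(3)·x dx = 0 (odd integrand); ∫ 3^2 dx = 9·2π.
So (1/(2π)) ∫_{-π}^{π} (12x + 3)^2 dx = 144π^2/3 + 9 = 48π^2 + 9.
Parseval ⇒ Σ |c_n|^2 = 48π^2 + 9.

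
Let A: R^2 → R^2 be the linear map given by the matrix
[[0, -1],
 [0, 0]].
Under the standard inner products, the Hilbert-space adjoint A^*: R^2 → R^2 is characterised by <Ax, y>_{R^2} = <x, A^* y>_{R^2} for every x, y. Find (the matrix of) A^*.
A^* = A^T =
[[0, 0],
 [-1, 0]]

For real matrices with standard dot products, the defining identity <Ax, y> = <x, A^* y> gives (Ax)^T y = x^T (A^*) y, i.e. x^T A^T y = x^T (A^*) y. Since this holds for all x, y, we must have A^* = A^T. Therefore
A^* =
[[0, 0],
 [-1, 0]].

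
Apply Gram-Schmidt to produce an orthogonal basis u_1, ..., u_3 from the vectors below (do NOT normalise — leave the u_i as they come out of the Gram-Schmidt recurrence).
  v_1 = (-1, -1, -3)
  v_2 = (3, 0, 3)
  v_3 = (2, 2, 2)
Orthogonal basis:
  u_1 = (-1, -1, -3)
  u_2 = (21/11, -12/11, -3/11)
  u_3 = (2/3, 4/3, -2/3)

Apply the Gram-Schmidt recurrence
  u_1 = v_1
  u_i = v_i − Σ_{j<i} ((v_i · u_j) / (u_j · u_j)) · u_j.

Step by step this gives:
  u_1 = (-1, -1, -3)
  u_2 = (21/11, -12/11, -3/11)
  u_3 = (2/3, 4/3, -2/3)

Orthogonality check:
  u_2 · u_1 = 0 (should be 0)
  u_3 · u_1 = 0 (should be 0)
  u_3 · u_2 = 0 (should be 0)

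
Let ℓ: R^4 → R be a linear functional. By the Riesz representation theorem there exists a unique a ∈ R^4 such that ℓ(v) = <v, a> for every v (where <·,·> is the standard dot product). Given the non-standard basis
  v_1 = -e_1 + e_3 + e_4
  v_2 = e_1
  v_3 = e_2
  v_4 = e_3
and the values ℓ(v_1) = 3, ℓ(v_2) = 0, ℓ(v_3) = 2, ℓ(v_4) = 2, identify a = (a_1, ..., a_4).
a = (0, 2, 2, 1)

Write a = (a_1, ..., a_4) in the standard basis. For each basis vector v_i, ℓ(v_i) = <v_i, a> is a linear equation in the a_j's. Collect the n equations into a matrix system V a = ℓ, where row i of V is v_i (expressed in the standard basis). Since V is invertible (lower-triangular with 1s on the diagonal, up to permutation), solve by back-substitution:
  V =
[[-1, 0, 1, 1],
 [1, 0, 0, 0],
 [0, 1, 0, 0],
 [0, 0, 1, 0]]
  V a = (3, 0, 2, 2)
Solving gives a = (0, 2, 2, 1).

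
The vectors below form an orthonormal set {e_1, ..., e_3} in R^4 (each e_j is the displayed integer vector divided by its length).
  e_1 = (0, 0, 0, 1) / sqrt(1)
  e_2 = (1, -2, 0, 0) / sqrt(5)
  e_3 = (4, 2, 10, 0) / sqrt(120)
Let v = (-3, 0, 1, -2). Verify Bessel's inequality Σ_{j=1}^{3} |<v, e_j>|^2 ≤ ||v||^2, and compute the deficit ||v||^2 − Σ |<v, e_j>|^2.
Σ |<v, e_j>|^2 = 35/6; ||v||^2 = 14; deficit = 49/6

Write each e_j = u_j / sqrt(<u_j, u_j>) where u_j is the displayed integer vector. Then <v, e_j> = <v, u_j> / sqrt(<u_j, u_j>), so |<v, e_j>|^2 = <v, u_j>^2 / <u_j, u_j>.
Coefficients: <v, e_1> = -2/sqrt(1), <v, e_2> = -3/sqrt(5), <v, e_3> = -2/sqrt(120).
Square and sum: Σ |<v, e_j>|^2 = 35/6.
Compute ||v||^2 = v·v = 14.
Deficit = 14 − 35/6 = 49/6 ≥ 0, confirming Bessel's inequality. (The deficit equals ||v − Σ <v,e_j> e_j||^2, the squared distance from v to span{e_j}.)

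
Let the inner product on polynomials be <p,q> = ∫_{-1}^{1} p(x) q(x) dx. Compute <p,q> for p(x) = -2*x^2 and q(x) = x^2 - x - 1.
<p,q> = 8/15

Expand the product: p(x)·q(x) = -2*x^4 + 2*x^3 + 2*x^2.
∫_{-1}^{1} of each monomial x^k gives [2/(k+1) if k even, 0 if k odd]. Integrating term-by-term (or equivalently evaluating the antiderivative F(x) = -2*x^5/5 + x^4/2 + 2*x^3/3 at the endpoints):
  F(1) − F(−1) = 23/30 − (7/30) = 8/15.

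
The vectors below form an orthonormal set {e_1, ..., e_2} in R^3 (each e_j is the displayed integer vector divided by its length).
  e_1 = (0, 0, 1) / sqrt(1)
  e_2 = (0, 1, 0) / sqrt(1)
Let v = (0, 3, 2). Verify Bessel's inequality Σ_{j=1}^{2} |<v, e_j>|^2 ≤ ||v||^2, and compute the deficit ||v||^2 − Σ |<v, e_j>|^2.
Σ |<v, e_j>|^2 = 13; ||v||^2 = 13; deficit = 0

Write each e_j = u_j / sqrt(<u_j, u_j>) where u_j is the displayed integer vector. Then <v, e_j> = <v, u_j> / sqrt(<u_j, u_j>), so |<v, e_j>|^2 = <v, u_j>^2 / <u_j, u_j>.
Coefficients: <v, e_1> = 2/sqrt(1), <v, e_2> = 3/sqrt(1).
Square and sum: Σ |<v, e_j>|^2 = 13.
Compute ||v||^2 = v·v = 13.
Deficit = 13 − 13 = 0 ≥ 0, confirming Bessel's inequality. (The deficit equals ||v − Σ <v,e_j> e_j||^2, the squared distance from v to span{e_j}.)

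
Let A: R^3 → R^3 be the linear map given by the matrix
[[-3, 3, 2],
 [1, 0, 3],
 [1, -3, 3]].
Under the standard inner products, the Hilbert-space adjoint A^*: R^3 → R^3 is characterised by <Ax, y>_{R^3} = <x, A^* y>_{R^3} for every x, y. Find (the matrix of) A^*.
A^* = A^T =
[[-3, 1, 1],
 [3, 0, -3],
 [2, 3, 3]]

For real matrices with standard dot products, the defining identity <Ax, y> = <x, A^* y> gives (Ax)^T y = x^T (A^*) y, i.e. x^T A^T y = x^T (A^*) y. Since this holds for all x, y, we must have A^* = A^T. Therefore
A^* =
[[-3, 1, 1],
 [3, 0, -3],
 [2, 3, 3]].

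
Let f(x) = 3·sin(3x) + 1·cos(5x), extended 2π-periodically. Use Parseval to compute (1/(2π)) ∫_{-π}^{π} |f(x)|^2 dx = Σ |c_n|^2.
Σ |c_n|^2 = 5

Expand |f|^2 and use orthogonality of {sin(nx), cos(mx)} on [-π, π]:
  ∫_{-π}^{π} sin(nx)^2 dx = π, ∫ cos(mx)^2 dx = π, and cross terms integrate to 0.
So ∫_{-π}^{π} f(x)^2 dx = 3^2 · π + 1^2 · π = (9 + 1)π.
Divide by 2π: (9 + 1)/2 = 5.
By Parseval, this equals Σ |c_n|^2.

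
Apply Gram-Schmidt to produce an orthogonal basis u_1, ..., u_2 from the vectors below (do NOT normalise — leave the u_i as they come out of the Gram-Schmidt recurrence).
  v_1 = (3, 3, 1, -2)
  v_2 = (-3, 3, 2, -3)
Orthogonal basis:
  u_1 = (3, 3, 1, -2)
  u_2 = (-93/23, 45/23, 38/23, -53/23)

Apply the Gram-Schmidt recurrence
  u_1 = v_1
  u_i = v_i − Σ_{j<i} ((v_i · u_j) / (u_j · u_j)) · u_j.

Step by step this gives:
  u_1 = (3, 3, 1, -2)
  u_2 = (-93/23, 45/23, 38/23, -53/23)

Orthogonality check:
  u_2 · u_1 = 0 (should be 0)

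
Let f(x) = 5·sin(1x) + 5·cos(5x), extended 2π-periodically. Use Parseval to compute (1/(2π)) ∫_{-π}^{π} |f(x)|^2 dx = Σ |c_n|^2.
Σ |c_n|^2 = 25

Expand |f|^2 and use orthogonality of {sin(nx), cos(mx)} on [-π, π]:
  ∫_{-π}^{π} sin(nx)^2 dx = π, ∫ cos(mx)^2 dx = π, and cross terms integrate to 0.
So ∫_{-π}^{π} f(x)^2 dx = 5^2 · π + 5^2 · π = (25 + 25)π.
Divide by 2π: (25 + 25)/2 = 25.
By Parseval, this equals Σ |c_n|^2.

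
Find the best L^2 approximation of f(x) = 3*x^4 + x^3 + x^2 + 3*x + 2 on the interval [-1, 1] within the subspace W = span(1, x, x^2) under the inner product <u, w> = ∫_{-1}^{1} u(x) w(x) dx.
g(x) = 25*x^2/7 + 18*x/5 + 61/35

The best approximation g ∈ W is the orthogonal projection of f onto W. Writing g = a_0 + a_1 x + a_2 x^2, the coefficients solve the normal equations G · a = b where
  G_{ij} = <φ_i, φ_j> and b_i = <f, φ_i>, with φ_0 = 1, φ_1 = x, φ_2 = x^2.
G =
  [2, 0, 2/3]
  [0, 2/3, 0]
  [2/3, 0, 2/5],
b = (88/15, 12/5, 272/105).
Solving gives a_0 = 61/35, a_1 = 18/5, a_2 = 25/7, so
  g(x) = 25*x^2/7 + 18*x/5 + 61/35.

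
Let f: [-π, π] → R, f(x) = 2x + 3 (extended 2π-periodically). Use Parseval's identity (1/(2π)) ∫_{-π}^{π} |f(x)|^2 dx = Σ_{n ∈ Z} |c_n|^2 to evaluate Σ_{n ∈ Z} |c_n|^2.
Σ |c_n|^2 = 4π^2/3 + 9

Expand and integrate term by term over [-π, π]:
  ∫ (2x)^2 dx = 4·(2π^3/3); ∫ 2·2·(3)·x dx = 0 (odd integrand); ∫ 3^2 dx = 9·2π.
So (1/(2π)) ∫_{-π}^{π} (2x + 3)^2 dx = 4π^2/3 + 9 = 4π^2/3 + 9.
Parseval ⇒ Σ |c_n|^2 = 4π^2/3 + 9.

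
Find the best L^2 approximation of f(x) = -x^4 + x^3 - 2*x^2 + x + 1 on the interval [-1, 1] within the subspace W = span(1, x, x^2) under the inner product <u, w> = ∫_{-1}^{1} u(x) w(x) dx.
g(x) = -20*x^2/7 + 8*x/5 + 38/35

The best approximation g ∈ W is the orthogonal projection of f onto W. Writing g = a_0 + a_1 x + a_2 x^2, the coefficients solve the normal equations G · a = b where
  G_{ij} = <φ_i, φ_j> and b_i = <f, φ_i>, with φ_0 = 1, φ_1 = x, φ_2 = x^2.
G =
  [2, 0, 2/3]
  [0, 2/3, 0]
  [2/3, 0, 2/5],
b = (4/15, 16/15, -44/105).
Solving gives a_0 = 38/35, a_1 = 8/5, a_2 = -20/7, so
  g(x) = -20*x^2/7 + 8*x/5 + 38/35.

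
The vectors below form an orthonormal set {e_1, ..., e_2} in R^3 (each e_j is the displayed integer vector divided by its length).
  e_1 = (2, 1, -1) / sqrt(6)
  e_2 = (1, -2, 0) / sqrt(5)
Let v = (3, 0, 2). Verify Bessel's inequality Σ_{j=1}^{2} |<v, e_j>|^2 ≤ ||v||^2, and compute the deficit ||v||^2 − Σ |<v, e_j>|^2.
Σ |<v, e_j>|^2 = 67/15; ||v||^2 = 13; deficit = 128/15

Write each e_j = u_j / sqrt(<u_j, u_j>) where u_j is the displayed integer vector. Then <v, e_j> = <v, u_j> / sqrt(<u_j, u_j>), so |<v, e_j>|^2 = <v, u_j>^2 / <u_j, u_j>.
Coefficients: <v, e_1> = 4/sqrt(6), <v, e_2> = 3/sqrt(5).
Square and sum: Σ |<v, e_j>|^2 = 67/15.
Compute ||v||^2 = v·v = 13.
Deficit = 13 − 67/15 = 128/15 ≥ 0, confirming Bessel's inequality. (The deficit equals ||v − Σ <v,e_j> e_j||^2, the squared distance from v to span{e_j}.)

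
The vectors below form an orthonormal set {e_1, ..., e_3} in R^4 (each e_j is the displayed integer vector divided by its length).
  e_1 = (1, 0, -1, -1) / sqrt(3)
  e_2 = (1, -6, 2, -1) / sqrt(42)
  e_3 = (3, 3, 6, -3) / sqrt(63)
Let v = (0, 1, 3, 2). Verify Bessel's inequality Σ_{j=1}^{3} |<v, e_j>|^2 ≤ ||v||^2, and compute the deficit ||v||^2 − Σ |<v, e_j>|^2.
Σ |<v, e_j>|^2 = 12; ||v||^2 = 14; deficit = 2

Write each e_j = u_j / sqrt(<u_j, u_j>) where u_j is the displayed integer vector. Then <v, e_j> = <v, u_j> / sqrt(<u_j, u_j>), so |<v, e_j>|^2 = <v, u_j>^2 / <u_j, u_j>.
Coefficients: <v, e_1> = -5/sqrt(3), <v, e_2> = -2/sqrt(42), <v, e_3> = 15/sqrt(63).
Square and sum: Σ |<v, e_j>|^2 = 12.
Compute ||v||^2 = v·v = 14.
Deficit = 14 − 12 = 2 ≥ 0, confirming Bessel's inequality. (The deficit equals ||v − Σ <v,e_j> e_j||^2, the squared distance from v to span{e_j}.)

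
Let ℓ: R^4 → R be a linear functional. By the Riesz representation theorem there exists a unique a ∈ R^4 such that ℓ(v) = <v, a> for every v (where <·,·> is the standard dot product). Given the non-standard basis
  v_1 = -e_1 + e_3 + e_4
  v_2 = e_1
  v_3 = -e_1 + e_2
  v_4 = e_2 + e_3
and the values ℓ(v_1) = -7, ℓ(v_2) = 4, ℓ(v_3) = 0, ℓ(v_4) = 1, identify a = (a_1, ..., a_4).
a = (4, 4, -3, 0)

Write a = (a_1, ..., a_4) in the standard basis. For each basis vector v_i, ℓ(v_i) = <v_i, a> is a linear equation in the a_j's. Collect the n equations into a matrix system V a = ℓ, where row i of V is v_i (expressed in the standard basis). Since V is invertible (lower-triangular with 1s on the diagonal, up to permutation), solve by back-substitution:
  V =
[[-1, 0, 1, 1],
 [1, 0, 0, 0],
 [-1, 1, 0, 0],
 [0, 1, 1, 0]]
  V a = (-7, 4, 0, 1)
Solving gives a = (4, 4, -3, 0).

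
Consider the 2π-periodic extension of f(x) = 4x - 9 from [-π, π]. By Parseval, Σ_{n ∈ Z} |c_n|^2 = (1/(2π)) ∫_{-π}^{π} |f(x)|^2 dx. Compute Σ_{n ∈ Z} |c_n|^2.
Σ |c_n|^2 = 16π^2/3 + 81

Expand and integrate term by term over [-π, π]:
  ∫ (4x)^2 dx = 16·(2π^3/3); ∫ 2·4·(-9)·x dx = 0 (odd integrand); ∫ (-9)^2 dx = 81·2π.
So (1/(2π)) ∫_{-π}^{π} (4x - 9)^2 dx = 16π^2/3 + 81 = 16π^2/3 + 81.
Parseval ⇒ Σ |c_n|^2 = 16π^2/3 + 81.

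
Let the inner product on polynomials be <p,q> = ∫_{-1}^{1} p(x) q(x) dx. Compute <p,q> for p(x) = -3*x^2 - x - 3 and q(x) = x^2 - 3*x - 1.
<p,q> = 34/5

Expand the product: p(x)·q(x) = -3*x^4 + 8*x^3 + 3*x^2 + 10*x + 3.
∫_{-1}^{1} of each monomial x^k gives [2/(k+1) if k even, 0 if k odd]. Integrating term-by-term (or equivalently evaluating the antiderivative F(x) = -3*x^5/5 + 2*x^4 + x^3 + 5*x^2 + 3*x at the endpoints):
  F(1) − F(−1) = 52/5 − (18/5) = 34/5.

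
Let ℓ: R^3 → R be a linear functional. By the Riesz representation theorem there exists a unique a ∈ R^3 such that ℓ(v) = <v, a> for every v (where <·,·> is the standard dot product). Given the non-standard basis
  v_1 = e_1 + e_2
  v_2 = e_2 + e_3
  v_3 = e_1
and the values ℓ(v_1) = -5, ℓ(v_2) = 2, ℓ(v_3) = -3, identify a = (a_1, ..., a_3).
a = (-3, -2, 4)

Write a = (a_1, ..., a_3) in the standard basis. For each basis vector v_i, ℓ(v_i) = <v_i, a> is a linear equation in the a_j's. Collect the n equations into a matrix system V a = ℓ, where row i of V is v_i (expressed in the standard basis). Since V is invertible (lower-triangular with 1s on the diagonal, up to permutation), solve by back-substitution:
  V =
[[1, 1, 0],
 [0, 1, 1],
 [1, 0, 0]]
  V a = (-5, 2, -3)
Solving gives a = (-3, -2, 4).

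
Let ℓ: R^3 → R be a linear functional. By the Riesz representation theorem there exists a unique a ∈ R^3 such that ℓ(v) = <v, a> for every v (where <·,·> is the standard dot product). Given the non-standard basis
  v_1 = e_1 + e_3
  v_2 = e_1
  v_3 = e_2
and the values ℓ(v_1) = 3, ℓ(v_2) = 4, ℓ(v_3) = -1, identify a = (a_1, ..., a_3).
a = (4, -1, -1)

Write a = (a_1, ..., a_3) in the standard basis. For each basis vector v_i, ℓ(v_i) = <v_i, a> is a linear equation in the a_j's. Collect the n equations into a matrix system V a = ℓ, where row i of V is v_i (expressed in the standard basis). Since V is invertible (lower-triangular with 1s on the diagonal, up to permutation), solve by back-substitution:
  V =
[[1, 0, 1],
 [1, 0, 0],
 [0, 1, 0]]
  V a = (3, 4, -1)
Solving gives a = (4, -1, -1).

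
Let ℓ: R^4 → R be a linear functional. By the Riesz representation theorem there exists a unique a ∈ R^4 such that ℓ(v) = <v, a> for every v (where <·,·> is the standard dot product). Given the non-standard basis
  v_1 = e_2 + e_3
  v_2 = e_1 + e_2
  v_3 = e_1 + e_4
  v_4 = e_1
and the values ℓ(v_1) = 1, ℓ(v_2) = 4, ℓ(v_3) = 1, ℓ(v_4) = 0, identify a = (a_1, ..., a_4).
a = (0, 4, -3, 1)

Write a = (a_1, ..., a_4) in the standard basis. For each basis vector v_i, ℓ(v_i) = <v_i, a> is a linear equation in the a_j's. Collect the n equations into a matrix system V a = ℓ, where row i of V is v_i (expressed in the standard basis). Since V is invertible (lower-triangular with 1s on the diagonal, up to permutation), solve by back-substitution:
  V =
[[0, 1, 1, 0],
 [1, 1, 0, 0],
 [1, 0, 0, 1],
 [1, 0, 0, 0]]
  V a = (1, 4, 1, 0)
Solving gives a = (0, 4, -3, 1).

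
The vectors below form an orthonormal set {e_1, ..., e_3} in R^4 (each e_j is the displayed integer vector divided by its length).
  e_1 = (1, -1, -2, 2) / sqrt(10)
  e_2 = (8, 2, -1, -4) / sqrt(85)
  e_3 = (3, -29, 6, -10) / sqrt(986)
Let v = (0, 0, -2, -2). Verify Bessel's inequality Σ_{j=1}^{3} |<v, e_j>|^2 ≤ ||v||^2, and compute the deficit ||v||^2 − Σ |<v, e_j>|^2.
Σ |<v, e_j>|^2 = 36/29; ||v||^2 = 8; deficit = 196/29

Write each e_j = u_j / sqrt(<u_j, u_j>) where u_j is the displayed integer vector. Then <v, e_j> = <v, u_j> / sqrt(<u_j, u_j>), so |<v, e_j>|^2 = <v, u_j>^2 / <u_j, u_j>.
Coefficients: <v, e_1> = 0/sqrt(10), <v, e_2> = 10/sqrt(85), <v, e_3> = 8/sqrt(986).
Square and sum: Σ |<v, e_j>|^2 = 36/29.
Compute ||v||^2 = v·v = 8.
Deficit = 8 − 36/29 = 196/29 ≥ 0, confirming Bessel's inequality. (The deficit equals ||v − Σ <v,e_j> e_j||^2, the squared distance from v to span{e_j}.)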